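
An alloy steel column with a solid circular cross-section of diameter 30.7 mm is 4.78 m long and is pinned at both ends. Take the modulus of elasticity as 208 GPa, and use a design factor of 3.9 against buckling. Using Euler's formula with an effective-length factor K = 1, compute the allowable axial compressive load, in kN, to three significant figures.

I = πd⁴/64 = π×30.7⁴/64 = 43600 mm⁴.
Effective length L_e = KL = 1×4.78 m = 4780 mm.
Euler critical load P_cr = π²EI/L_e² = π²×208000×43600/4780² = 3918 N.
P_allow = P_cr/n = 3918/3.9 = 1005 N.

P_allow = 1.00 kN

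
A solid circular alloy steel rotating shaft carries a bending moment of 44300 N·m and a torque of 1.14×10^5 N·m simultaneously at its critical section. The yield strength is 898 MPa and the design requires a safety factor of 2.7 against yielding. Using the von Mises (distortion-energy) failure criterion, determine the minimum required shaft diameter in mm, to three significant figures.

d = 149 mm

σ_allow = σ_y/n = 898/2.7 = 332.6 MPa.
For a solid shaft σ_b = 32M/(πd³) and τ = 16T/(πd³), so the von Mises stress is σ' = (16/πd³)·√(4M²+3T²).
√(4M²+3T²) = √(4×(4.430×10^7)² + 3×(1.140×10^8)²) = 2.164×10^8 N·mm.
d³ = 16×2.164×10^8/(π×332.6) = 3.314×10^6 mm³.
d = 149.1 mm.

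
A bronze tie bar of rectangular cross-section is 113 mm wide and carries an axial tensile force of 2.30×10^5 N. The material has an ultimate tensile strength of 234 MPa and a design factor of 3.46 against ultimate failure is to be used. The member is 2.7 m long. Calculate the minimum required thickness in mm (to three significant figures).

t = 30.1 mm

σ_allow = 234/3.46 = 67.63 MPa.
Required area A = F/σ_allow = 230000/67.63 = 3401 mm².
t = A/w = 3401/113 = 30.10 mm.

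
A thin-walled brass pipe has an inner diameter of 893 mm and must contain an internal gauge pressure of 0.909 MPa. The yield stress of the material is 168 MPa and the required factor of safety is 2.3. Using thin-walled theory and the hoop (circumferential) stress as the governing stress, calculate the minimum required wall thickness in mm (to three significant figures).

t = 5.56 mm

σ_allow = 168/2.3 = 73.04 MPa.
Hoop stress σ_h = pD/(2t), so t = pD/(2σ_allow) = 0.909×893/(2×73.04) = 5.557 mm.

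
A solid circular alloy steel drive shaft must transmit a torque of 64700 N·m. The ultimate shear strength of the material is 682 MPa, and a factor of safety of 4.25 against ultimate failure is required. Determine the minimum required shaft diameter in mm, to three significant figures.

d = 127 mm

Allowable shear stress τ_allow = 682/4.25 = 160.5 MPa.
For a solid shaft τ = 16T/(πd³), so d³ = 16T/(π τ_allow) = 16×6.4700×10^7/(π×160.5) = 2.053×10^6 mm³.
d = (2.053×10^6)^(1/3) = 127.1 mm.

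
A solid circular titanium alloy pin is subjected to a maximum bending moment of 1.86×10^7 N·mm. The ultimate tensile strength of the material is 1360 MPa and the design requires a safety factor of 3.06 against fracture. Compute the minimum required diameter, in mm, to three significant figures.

d = 75.3 mm

σ_allow = 1360/3.06 = 444.4 MPa.
For a solid circular section σ = 32M/(πd³), so d³ = 32M/(π σ_allow) = 32×1.8600×10^7/(π×444.4) = 426300 mm³.
d = 75.26 mm.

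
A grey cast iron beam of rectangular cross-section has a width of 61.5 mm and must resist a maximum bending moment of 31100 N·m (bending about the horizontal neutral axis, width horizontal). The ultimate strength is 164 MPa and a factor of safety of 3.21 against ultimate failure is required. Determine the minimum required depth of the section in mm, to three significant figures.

h = 244 mm

σ_allow = 164/3.21 = 51.09 MPa.
For a rectangular section σ = 6M/(bh²), so h² = 6M/(b σ_allow) = 6×3.1100×10^7/(61.5×51.09) = 59390 mm².
h = 243.7 mm.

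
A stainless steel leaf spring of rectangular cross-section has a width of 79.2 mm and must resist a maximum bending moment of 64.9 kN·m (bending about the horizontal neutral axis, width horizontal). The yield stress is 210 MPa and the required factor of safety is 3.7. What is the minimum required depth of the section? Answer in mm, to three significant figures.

h = 294 mm

σ_allow = 210/3.7 = 56.76 MPa.
For a rectangular section σ = 6M/(bh²), so h² = 6M/(b σ_allow) = 6×6.4900×10^7/(79.2×56.76) = 86630 mm².
h = 294.3 mm.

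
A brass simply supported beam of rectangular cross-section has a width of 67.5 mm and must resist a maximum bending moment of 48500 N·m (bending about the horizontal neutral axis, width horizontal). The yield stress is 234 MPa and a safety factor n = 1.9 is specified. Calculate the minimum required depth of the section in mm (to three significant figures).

h = 187 mm

σ_allow = 234/1.9 = 123.2 MPa.
For a rectangular section σ = 6M/(bh²), so h² = 6M/(b σ_allow) = 6×4.8500×10^7/(67.5×123.2) = 35000 mm².
h = 187.1 mm.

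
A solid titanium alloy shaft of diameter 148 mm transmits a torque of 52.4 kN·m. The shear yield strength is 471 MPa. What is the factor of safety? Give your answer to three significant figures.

n = 5.72

τ = 16T/(πd³) = 16×5.2400×10^7/(π×148³) = 82.32 MPa.
n = τ_limit/τ = 471/82.32 = 5.721.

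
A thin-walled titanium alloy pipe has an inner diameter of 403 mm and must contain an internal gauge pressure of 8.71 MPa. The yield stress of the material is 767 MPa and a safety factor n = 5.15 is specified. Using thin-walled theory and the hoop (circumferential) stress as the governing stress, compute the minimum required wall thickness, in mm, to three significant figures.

t = 11.8 mm

σ_allow = 767/5.15 = 148.9 MPa.
Hoop stress σ_h = pD/(2t), so t = pD/(2σ_allow) = 8.71×403/(2×148.9) = 11.78 mm.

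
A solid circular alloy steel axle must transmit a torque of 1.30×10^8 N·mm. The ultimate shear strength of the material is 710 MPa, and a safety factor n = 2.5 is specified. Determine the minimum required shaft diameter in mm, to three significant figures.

d = 133 mm

Allowable shear stress τ_allow = 710/2.5 = 284.0 MPa.
For a solid shaft τ = 16T/(πd³), so d³ = 16T/(π τ_allow) = 16×1.3000×10^8/(π×284.0) = 2.331×10^6 mm³.
d = (2.331×10^6)^(1/3) = 132.6 mm.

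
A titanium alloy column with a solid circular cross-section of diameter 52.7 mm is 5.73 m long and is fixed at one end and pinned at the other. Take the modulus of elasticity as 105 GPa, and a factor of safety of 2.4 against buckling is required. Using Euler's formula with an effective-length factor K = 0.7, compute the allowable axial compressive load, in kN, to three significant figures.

P_allow = 10.2 kN

I = πd⁴/64 = π×52.7⁴/64 = 378600 mm⁴.
Effective length L_e = KL = 0.7×5.73 m = 4011 mm.
Euler critical load P_cr = π²EI/L_e² = π²×105000×378600/4011² = 24390 N.
P_allow = P_cr/n = 24390/2.4 = 10160 N.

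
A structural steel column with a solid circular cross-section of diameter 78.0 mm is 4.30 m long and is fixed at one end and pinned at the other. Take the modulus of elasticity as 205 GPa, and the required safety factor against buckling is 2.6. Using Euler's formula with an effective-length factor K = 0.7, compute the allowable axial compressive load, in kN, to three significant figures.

P_allow = 156 kN

I = πd⁴/64 = π×78.0⁴/64 = 1.817×10^6 mm⁴.
Effective length L_e = KL = 0.7×4.30 m = 3010 mm.
Euler critical load P_cr = π²EI/L_e² = π²×205000×1.817×10^6/3010² = 405800 N.
P_allow = P_cr/n = 405800/2.6 = 156100 N.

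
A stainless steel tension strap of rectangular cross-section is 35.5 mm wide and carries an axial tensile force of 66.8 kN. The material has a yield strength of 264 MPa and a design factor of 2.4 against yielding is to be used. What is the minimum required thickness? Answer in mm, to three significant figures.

t = 17.1 mm

σ_allow = 264/2.4 = 110.0 MPa.
Required area A = F/σ_allow = 66800/110.0 = 607.3 mm².
t = A/w = 607.3/35.5 = 17.11 mm.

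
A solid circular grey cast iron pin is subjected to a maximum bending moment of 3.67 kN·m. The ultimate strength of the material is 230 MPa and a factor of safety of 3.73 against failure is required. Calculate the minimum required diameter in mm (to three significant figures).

d = 84.6 mm

σ_allow = 230/3.73 = 61.66 MPa.
For a solid circular section σ = 32M/(πd³), so d³ = 32M/(π σ_allow) = 32×3670000/(π×61.66) = 606200 mm³.
d = 84.63 mm.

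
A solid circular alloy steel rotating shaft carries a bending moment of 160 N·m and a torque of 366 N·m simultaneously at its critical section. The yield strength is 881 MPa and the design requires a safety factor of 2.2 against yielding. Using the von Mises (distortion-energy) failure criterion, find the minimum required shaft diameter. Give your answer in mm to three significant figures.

σ_allow = σ_y/n = 881/2.2 = 400.5 MPa.
For a solid shaft σ_b = 32M/(πd³) and τ = 16T/(πd³), so the von Mises stress is σ' = (16/πd³)·√(4M²+3T²).
√(4M²+3T²) = √(4×(160000)² + 3×(366000)²) = 710100 N·mm.
d³ = 16×710100/(π×400.5) = 9031 mm³.
d = 20.82 mm.

d = 20.8 mm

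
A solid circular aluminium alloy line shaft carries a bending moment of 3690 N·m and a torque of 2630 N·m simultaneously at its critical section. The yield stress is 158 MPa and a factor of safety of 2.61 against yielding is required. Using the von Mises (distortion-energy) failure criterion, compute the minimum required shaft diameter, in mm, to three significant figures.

σ_allow = σ_y/n = 158/2.61 = 60.54 MPa.
For a solid shaft σ_b = 32M/(πd³) and τ = 16T/(πd³), so the von Mises stress is σ' = (16/πd³)·√(4M²+3T²).
√(4M²+3T²) = √(4×(3.690×10^6)² + 3×(2.630×10^6)²) = 8.673×10^6 N·mm.
d³ = 16×8.673×10^6/(π×60.54) = 729600 mm³.
d = 90.03 mm.

d = 90.0 mm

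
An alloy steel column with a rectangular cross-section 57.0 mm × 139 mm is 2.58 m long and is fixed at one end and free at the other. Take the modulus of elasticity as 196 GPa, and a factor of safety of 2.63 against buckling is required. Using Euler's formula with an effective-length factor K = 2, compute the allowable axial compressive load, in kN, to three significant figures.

P_allow = 59.3 kN

Buckling occurs about the weak axis: I_min = h·b³/12 = 139×57.0³/12 = 2.145×10^6 mm⁴ (b = 57.0 mm is the smaller dimension).
Effective length L_e = KL = 2×2.58 m = 5160 mm.
Euler critical load P_cr = π²EI/L_e² = π²×196000×2.145×10^6/5160² = 155900 N.
P_allow = P_cr/n = 155900/2.63 = 59260 N.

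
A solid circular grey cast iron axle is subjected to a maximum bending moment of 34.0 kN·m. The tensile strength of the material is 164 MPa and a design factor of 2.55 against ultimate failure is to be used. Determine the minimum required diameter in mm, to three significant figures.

d = 175 mm

σ_allow = 164/2.55 = 64.31 MPa.
For a solid circular section σ = 32M/(πd³), so d³ = 32M/(π σ_allow) = 32×3.4000×10^7/(π×64.31) = 5.385×10^6 mm³.
d = 175.3 mm.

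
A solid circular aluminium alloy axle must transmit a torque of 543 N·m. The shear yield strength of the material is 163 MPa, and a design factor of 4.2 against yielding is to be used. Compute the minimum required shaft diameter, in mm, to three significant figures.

Allowable shear stress τ_allow = 163/4.2 = 38.81 MPa.
For a solid shaft τ = 16T/(πd³), so d³ = 16T/(π τ_allow) = 16×543000/(π×38.81) = 71260 mm³.
d = (71260)^(1/3) = 41.46 mm.

d = 41.5 mm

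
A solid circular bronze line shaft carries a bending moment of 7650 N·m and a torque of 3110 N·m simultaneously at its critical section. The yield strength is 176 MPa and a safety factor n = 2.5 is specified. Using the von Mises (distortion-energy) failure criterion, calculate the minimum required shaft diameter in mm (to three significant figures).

σ_allow = σ_y/n = 176/2.5 = 70.40 MPa.
For a solid shaft σ_b = 32M/(πd³) and τ = 16T/(πd³), so the von Mises stress is σ' = (16/πd³)·√(4M²+3T²).
√(4M²+3T²) = √(4×(7.650×10^6)² + 3×(3.110×10^6)²) = 1.622×10^7 N·mm.
d³ = 16×1.622×10^7/(π×70.40) = 1.173×10^6 mm³.
d = 105.5 mm.

d = 105 mm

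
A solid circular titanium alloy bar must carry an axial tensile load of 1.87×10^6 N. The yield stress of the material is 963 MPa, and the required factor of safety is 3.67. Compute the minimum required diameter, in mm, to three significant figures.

Allowable stress σ_allow = 963/3.67 = 262.4 MPa.
Required area A = F/σ_allow = 1870000/262.4 = 7127 mm².
A = πd²/4 → d = √(4A/π) = 95.26 mm.

d = 95.3 mm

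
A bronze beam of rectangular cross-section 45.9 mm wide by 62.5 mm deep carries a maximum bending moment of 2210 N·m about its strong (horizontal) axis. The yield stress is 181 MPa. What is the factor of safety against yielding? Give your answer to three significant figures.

Section modulus S = bh²/6 = 45.9×62.5²/6 = 29880 mm³.
σ = M/S = 2210000/29880 = 73.96 MPa.
n = 181/73.96 = 2.447.

n = 2.45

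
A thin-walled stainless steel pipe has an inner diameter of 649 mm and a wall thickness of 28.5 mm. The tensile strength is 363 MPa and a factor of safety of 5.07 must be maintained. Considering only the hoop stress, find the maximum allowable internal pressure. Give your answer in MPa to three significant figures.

p_allow = 6.29 MPa

σ_allow = 363/5.07 = 71.60 MPa.
σ_h = pD/(2t) → p_allow = 2σ_allow t/D = 2×71.60×28.5/649 = 6.288 MPa.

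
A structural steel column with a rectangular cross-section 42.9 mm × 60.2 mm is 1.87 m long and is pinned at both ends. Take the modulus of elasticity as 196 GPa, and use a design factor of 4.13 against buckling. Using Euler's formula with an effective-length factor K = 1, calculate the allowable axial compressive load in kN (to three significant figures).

P_allow = 53.1 kN

Buckling occurs about the weak axis: I_min = h·b³/12 = 60.2×42.9³/12 = 396100 mm⁴ (b = 42.9 mm is the smaller dimension).
Effective length L_e = KL = 1×1.87 m = 1870 mm.
Euler critical load P_cr = π²EI/L_e² = π²×196000×396100/1870² = 219100 N.
P_allow = P_cr/n = 219100/4.13 = 53050 N.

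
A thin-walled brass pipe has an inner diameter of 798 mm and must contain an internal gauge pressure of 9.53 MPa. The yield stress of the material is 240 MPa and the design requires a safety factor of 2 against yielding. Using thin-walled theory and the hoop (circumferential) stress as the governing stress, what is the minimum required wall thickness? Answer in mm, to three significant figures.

σ_allow = 240/2 = 120.0 MPa.
Hoop stress σ_h = pD/(2t), so t = pD/(2σ_allow) = 9.53×798/(2×120.0) = 31.69 mm.

t = 31.7 mm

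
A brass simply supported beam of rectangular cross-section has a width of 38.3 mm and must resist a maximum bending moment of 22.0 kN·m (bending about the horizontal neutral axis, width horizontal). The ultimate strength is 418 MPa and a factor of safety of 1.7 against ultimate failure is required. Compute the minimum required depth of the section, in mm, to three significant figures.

σ_allow = 418/1.7 = 245.9 MPa.
For a rectangular section σ = 6M/(bh²), so h² = 6M/(b σ_allow) = 6×2.2000×10^7/(38.3×245.9) = 14020 mm².
h = 118.4 mm.

h = 118 mm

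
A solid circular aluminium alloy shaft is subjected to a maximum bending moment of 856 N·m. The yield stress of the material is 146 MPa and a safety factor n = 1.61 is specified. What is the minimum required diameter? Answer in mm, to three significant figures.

d = 45.8 mm

σ_allow = 146/1.61 = 90.68 MPa.
For a solid circular section σ = 32M/(πd³), so d³ = 32M/(π σ_allow) = 32×856000/(π×90.68) = 96150 mm³.
d = 45.81 mm.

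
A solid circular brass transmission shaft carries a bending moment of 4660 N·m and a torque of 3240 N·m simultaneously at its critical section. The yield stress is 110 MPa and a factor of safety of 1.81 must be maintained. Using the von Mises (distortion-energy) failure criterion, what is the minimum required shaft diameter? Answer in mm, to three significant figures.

d = 97.0 mm

σ_allow = σ_y/n = 110/1.81 = 60.77 MPa.
For a solid shaft σ_b = 32M/(πd³) and τ = 16T/(πd³), so the von Mises stress is σ' = (16/πd³)·√(4M²+3T²).
√(4M²+3T²) = √(4×(4.660×10^6)² + 3×(3.240×10^6)²) = 1.088×10^7 N·mm.
d³ = 16×1.088×10^7/(π×60.77) = 911700 mm³.
d = 96.97 mm.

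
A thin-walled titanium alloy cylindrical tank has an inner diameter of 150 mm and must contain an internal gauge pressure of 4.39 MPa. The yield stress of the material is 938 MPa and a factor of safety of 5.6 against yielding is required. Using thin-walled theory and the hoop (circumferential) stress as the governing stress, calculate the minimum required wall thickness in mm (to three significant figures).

t = 1.97 mm

σ_allow = 938/5.6 = 167.5 MPa.
Hoop stress σ_h = pD/(2t), so t = pD/(2σ_allow) = 4.39×150/(2×167.5) = 1.966 mm.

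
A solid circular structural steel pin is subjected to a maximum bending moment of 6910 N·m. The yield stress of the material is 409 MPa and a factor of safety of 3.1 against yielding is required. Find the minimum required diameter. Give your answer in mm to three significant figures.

d = 81.1 mm

σ_allow = 409/3.1 = 131.9 MPa.
For a solid circular section σ = 32M/(πd³), so d³ = 32M/(π σ_allow) = 32×6910000/(π×131.9) = 533500 mm³.
d = 81.10 mm.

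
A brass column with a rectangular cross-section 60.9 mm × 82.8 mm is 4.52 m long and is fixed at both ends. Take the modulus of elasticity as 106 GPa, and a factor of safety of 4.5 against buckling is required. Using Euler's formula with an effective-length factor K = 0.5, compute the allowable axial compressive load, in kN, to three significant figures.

Buckling occurs about the weak axis: I_min = h·b³/12 = 82.8×60.9³/12 = 1.558×10^6 mm⁴ (b = 60.9 mm is the smaller dimension).
Effective length L_e = KL = 0.5×4.52 m = 2260 mm.
Euler critical load P_cr = π²EI/L_e² = π²×106000×1.558×10^6/2260² = 319200 N.
P_allow = P_cr/n = 319200/4.5 = 70940 N.

P_allow = 70.9 kN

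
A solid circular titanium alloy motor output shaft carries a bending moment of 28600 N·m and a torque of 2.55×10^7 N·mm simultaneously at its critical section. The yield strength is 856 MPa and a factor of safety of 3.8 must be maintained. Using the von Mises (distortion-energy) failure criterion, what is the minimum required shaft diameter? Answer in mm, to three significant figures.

σ_allow = σ_y/n = 856/3.8 = 225.3 MPa.
For a solid shaft σ_b = 32M/(πd³) and τ = 16T/(πd³), so the von Mises stress is σ' = (16/πd³)·√(4M²+3T²).
√(4M²+3T²) = √(4×(2.860×10^7)² + 3×(2.550×10^7)²) = 7.227×10^7 N·mm.
d³ = 16×7.227×10^7/(π×225.3) = 1.634×10^6 mm³.
d = 117.8 mm.

d = 118 mm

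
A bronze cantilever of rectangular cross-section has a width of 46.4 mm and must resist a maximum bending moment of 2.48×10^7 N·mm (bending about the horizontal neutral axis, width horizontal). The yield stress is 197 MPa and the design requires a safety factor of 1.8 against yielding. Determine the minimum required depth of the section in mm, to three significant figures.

σ_allow = 197/1.8 = 109.4 MPa.
For a rectangular section σ = 6M/(bh²), so h² = 6M/(b σ_allow) = 6×2.4800×10^7/(46.4×109.4) = 29300 mm².
h = 171.2 mm.

h = 171 mm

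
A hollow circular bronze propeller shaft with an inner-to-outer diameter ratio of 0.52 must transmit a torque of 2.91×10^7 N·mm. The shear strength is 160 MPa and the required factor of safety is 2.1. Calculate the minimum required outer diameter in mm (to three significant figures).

d_o = 128 mm

τ_allow = 160/2.1 = 76.19 MPa.
For a hollow shaft τ = 16T/[πd_o³(1−k⁴)] with k = 0.52, so 1−k⁴ = 0.9269.
d_o³ = 16T/[π τ_allow (1−k⁴)] = 16×2.9100×10^7/(π×76.19×0.9269) = 2.099×10^6 mm³.
d_o = 128.0 mm.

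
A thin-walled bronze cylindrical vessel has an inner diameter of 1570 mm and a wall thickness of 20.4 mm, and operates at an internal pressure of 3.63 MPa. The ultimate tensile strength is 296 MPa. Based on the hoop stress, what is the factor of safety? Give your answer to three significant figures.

σ_h = pD/(2t) = 3.63×1570/(2×20.4) = 139.7 MPa.
n = 296/139.7 = 2.119.

n = 2.12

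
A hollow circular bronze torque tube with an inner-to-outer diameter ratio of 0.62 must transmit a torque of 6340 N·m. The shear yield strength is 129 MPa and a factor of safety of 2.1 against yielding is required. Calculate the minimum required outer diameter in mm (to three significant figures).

τ_allow = 129/2.1 = 61.43 MPa.
For a hollow shaft τ = 16T/[πd_o³(1−k⁴)] with k = 0.62, so 1−k⁴ = 0.8522.
d_o³ = 16T/[π τ_allow (1−k⁴)] = 16×6340000/(π×61.43×0.8522) = 616800 mm³.
d_o = 85.12 mm.

d_o = 85.1 mm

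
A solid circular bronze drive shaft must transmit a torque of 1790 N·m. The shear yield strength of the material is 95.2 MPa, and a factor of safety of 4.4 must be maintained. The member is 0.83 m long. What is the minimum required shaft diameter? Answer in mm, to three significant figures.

d = 75.0 mm

Allowable shear stress τ_allow = 95.2/4.4 = 21.64 MPa.
For a solid shaft τ = 16T/(πd³), so d³ = 16T/(π τ_allow) = 16×1790000/(π×21.64) = 421300 mm³.
d = (421300)^(1/3) = 74.97 mm.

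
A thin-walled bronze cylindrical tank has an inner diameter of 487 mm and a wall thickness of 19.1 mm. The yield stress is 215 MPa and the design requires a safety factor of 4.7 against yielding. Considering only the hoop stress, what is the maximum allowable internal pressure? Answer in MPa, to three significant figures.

p_allow = 3.59 MPa

σ_allow = 215/4.7 = 45.74 MPa.
σ_h = pD/(2t) → p_allow = 2σ_allow t/D = 2×45.74×19.1/487 = 3.588 MPa.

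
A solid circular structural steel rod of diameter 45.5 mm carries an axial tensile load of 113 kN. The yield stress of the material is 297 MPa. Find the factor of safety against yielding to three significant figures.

n = 4.27

A = πd²/4 = 1626 mm².
σ = F/A = 113000/1626 = 69.50 MPa.
n = 297/69.50 = 4.274.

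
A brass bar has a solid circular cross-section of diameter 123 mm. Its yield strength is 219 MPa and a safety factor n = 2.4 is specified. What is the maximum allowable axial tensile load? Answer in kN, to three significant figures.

F_allow = 1080 kN

σ_allow = 219/2.4 = 91.25 MPa.
A = πd²/4 = π×123²/4 = 11880 mm².
F_allow = σ_allow × A = 91.25×11880 = 1.084×10^6 N.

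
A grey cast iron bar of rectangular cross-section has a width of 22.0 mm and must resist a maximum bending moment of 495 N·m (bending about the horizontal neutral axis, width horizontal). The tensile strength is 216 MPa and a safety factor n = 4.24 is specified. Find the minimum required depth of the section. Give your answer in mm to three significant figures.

σ_allow = 216/4.24 = 50.94 MPa.
For a rectangular section σ = 6M/(bh²), so h² = 6M/(b σ_allow) = 6×495000/(22.0×50.94) = 2650 mm².
h = 51.48 mm.

h = 51.5 mm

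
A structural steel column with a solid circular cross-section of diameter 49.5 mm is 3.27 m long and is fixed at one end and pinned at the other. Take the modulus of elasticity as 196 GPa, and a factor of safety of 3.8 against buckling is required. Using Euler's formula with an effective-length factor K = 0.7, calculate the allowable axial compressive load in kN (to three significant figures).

P_allow = 28.6 kN

I = πd⁴/64 = π×49.5⁴/64 = 294700 mm⁴.
Effective length L_e = KL = 0.7×3.27 m = 2289 mm.
Euler critical load P_cr = π²EI/L_e² = π²×196000×294700/2289² = 108800 N.
P_allow = P_cr/n = 108800/3.8 = 28630 N.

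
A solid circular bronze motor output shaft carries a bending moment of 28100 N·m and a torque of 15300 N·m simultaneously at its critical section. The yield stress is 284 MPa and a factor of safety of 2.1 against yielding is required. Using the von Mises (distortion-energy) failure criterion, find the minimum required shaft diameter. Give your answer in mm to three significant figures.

d = 133 mm

σ_allow = σ_y/n = 284/2.1 = 135.2 MPa.
For a solid shaft σ_b = 32M/(πd³) and τ = 16T/(πd³), so the von Mises stress is σ' = (16/πd³)·√(4M²+3T²).
√(4M²+3T²) = √(4×(2.810×10^7)² + 3×(1.530×10^7)²) = 6.213×10^7 N·mm.
d³ = 16×6.213×10^7/(π×135.2) = 2.340×10^6 mm³.
d = 132.8 mm.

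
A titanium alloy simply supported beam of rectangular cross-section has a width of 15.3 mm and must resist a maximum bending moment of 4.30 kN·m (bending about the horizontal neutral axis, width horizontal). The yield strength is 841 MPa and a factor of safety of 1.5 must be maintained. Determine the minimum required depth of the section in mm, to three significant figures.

h = 54.8 mm

σ_allow = 841/1.5 = 560.7 MPa.
For a rectangular section σ = 6M/(bh²), so h² = 6M/(b σ_allow) = 6×4300000/(15.3×560.7) = 3008 mm².
h = 54.84 mm.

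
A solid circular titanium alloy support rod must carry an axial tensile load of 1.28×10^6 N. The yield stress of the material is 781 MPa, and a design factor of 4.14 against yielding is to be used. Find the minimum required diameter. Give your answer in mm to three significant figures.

Allowable stress σ_allow = 781/4.14 = 188.6 MPa.
Required area A = F/σ_allow = 1280000/188.6 = 6785 mm².
A = πd²/4 → d = √(4A/π) = 92.95 mm.

d = 92.9 mm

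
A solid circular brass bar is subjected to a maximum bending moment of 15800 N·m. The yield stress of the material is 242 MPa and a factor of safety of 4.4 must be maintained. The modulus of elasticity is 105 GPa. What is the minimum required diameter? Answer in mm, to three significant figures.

d = 143 mm

σ_allow = 242/4.4 = 55.00 MPa.
For a solid circular section σ = 32M/(πd³), so d³ = 32M/(π σ_allow) = 32×1.5800×10^7/(π×55.00) = 2.926×10^6 mm³.
d = 143.0 mm.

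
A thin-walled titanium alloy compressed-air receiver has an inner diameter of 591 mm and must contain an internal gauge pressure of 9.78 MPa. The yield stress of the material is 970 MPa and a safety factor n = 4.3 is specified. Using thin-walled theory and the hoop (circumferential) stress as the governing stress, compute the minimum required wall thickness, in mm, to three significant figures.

t = 12.8 mm

σ_allow = 970/4.3 = 225.6 MPa.
Hoop stress σ_h = pD/(2t), so t = pD/(2σ_allow) = 9.78×591/(2×225.6) = 12.81 mm.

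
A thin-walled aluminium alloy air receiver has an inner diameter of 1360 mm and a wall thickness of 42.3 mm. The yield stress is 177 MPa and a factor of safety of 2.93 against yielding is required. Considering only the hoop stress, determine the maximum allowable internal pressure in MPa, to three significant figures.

p_allow = 3.76 MPa

σ_allow = 177/2.93 = 60.41 MPa.
σ_h = pD/(2t) → p_allow = 2σ_allow t/D = 2×60.41×42.3/1360 = 3.758 MPa.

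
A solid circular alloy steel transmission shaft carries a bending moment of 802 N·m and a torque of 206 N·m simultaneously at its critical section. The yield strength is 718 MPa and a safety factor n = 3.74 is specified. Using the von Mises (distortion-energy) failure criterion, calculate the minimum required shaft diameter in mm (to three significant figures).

d = 35.2 mm

σ_allow = σ_y/n = 718/3.74 = 192.0 MPa.
For a solid shaft σ_b = 32M/(πd³) and τ = 16T/(πd³), so the von Mises stress is σ' = (16/πd³)·√(4M²+3T²).
√(4M²+3T²) = √(4×(802000)² + 3×(206000)²) = 1.643×10^6 N·mm.
d³ = 16×1.643×10^6/(π×192.0) = 43590 mm³.
d = 35.19 mm.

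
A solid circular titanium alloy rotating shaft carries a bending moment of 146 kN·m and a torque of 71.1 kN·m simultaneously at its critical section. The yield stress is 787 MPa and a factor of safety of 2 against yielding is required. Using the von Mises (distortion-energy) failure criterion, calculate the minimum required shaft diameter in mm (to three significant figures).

σ_allow = σ_y/n = 787/2 = 393.5 MPa.
For a solid shaft σ_b = 32M/(πd³) and τ = 16T/(πd³), so the von Mises stress is σ' = (16/πd³)·√(4M²+3T²).
√(4M²+3T²) = √(4×(1.460×10^8)² + 3×(7.110×10^7)²) = 3.169×10^8 N·mm.
d³ = 16×3.169×10^8/(π×393.5) = 4.102×10^6 mm³.
d = 160.1 mm.

d = 160 mm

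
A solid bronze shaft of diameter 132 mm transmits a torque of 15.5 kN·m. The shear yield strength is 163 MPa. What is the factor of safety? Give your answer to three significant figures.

n = 4.75

τ = 16T/(πd³) = 16×1.5500×10^7/(π×132³) = 34.32 MPa.
n = τ_limit/τ = 163/34.32 = 4.749.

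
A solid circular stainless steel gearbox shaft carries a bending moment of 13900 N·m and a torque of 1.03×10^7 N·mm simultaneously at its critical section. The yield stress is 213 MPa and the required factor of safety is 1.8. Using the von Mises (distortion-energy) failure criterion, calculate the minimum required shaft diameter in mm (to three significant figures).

σ_allow = σ_y/n = 213/1.8 = 118.3 MPa.
For a solid shaft σ_b = 32M/(πd³) and τ = 16T/(πd³), so the von Mises stress is σ' = (16/πd³)·√(4M²+3T²).
√(4M²+3T²) = √(4×(1.390×10^7)² + 3×(1.030×10^7)²) = 3.303×10^7 N·mm.
d³ = 16×3.303×10^7/(π×118.3) = 1.422×10^6 mm³.
d = 112.4 mm.

d = 112 mm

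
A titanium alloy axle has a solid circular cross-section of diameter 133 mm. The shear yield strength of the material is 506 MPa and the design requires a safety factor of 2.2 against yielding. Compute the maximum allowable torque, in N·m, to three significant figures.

T_allow = 1.06×10^5 N·m

τ_allow = 506/2.2 = 230.0 MPa.
For a solid shaft T_allow = τ_allow·πd³/16; πd³/16 = π×133³/16 = 461900 mm³.
T_allow = 230.0×461900 = 1.062×10^8 N·mm = 106200 N·m.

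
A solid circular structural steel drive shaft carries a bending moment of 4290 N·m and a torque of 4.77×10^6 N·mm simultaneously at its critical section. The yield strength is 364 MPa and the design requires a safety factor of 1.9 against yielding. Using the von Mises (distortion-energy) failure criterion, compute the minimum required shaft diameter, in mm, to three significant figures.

σ_allow = σ_y/n = 364/1.9 = 191.6 MPa.
For a solid shaft σ_b = 32M/(πd³) and τ = 16T/(πd³), so the von Mises stress is σ' = (16/πd³)·√(4M²+3T²).
√(4M²+3T²) = √(4×(4.290×10^6)² + 3×(4.770×10^6)²) = 1.191×10^7 N·mm.
d³ = 16×1.191×10^7/(π×191.6) = 316600 mm³.
d = 68.16 mm.

d = 68.2 mm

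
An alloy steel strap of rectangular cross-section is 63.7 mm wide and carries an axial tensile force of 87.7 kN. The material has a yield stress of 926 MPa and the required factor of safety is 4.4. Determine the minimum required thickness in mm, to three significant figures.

t = 6.54 mm

σ_allow = 926/4.4 = 210.5 MPa.
Required area A = F/σ_allow = 87700/210.5 = 416.7 mm².
t = A/w = 416.7/63.7 = 6.542 mm.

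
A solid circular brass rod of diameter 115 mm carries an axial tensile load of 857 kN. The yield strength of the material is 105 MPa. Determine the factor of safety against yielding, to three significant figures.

n = 1.27

A = πd²/4 = 10390 mm².
σ = F/A = 857000/10390 = 82.51 MPa.
n = 105/82.51 = 1.273.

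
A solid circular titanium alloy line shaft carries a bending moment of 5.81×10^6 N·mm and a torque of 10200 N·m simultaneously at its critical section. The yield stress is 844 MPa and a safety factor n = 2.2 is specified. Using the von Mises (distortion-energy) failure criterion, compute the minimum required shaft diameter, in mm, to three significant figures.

d = 65.5 mm

σ_allow = σ_y/n = 844/2.2 = 383.6 MPa.
For a solid shaft σ_b = 32M/(πd³) and τ = 16T/(πd³), so the von Mises stress is σ' = (16/πd³)·√(4M²+3T²).
√(4M²+3T²) = √(4×(5.810×10^6)² + 3×(1.020×10^7)²) = 2.115×10^7 N·mm.
d³ = 16×2.115×10^7/(π×383.6) = 280700 mm³.
d = 65.48 mm.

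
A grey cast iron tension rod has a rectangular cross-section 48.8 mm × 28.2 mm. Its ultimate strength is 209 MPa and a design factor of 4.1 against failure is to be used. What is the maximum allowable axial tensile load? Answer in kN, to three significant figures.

σ_allow = 209/4.1 = 50.98 MPa.
A = 48.8×28.2 = 1376 mm².
F_allow = σ_allow × A = 50.98×1376 = 70150 N.

F_allow = 70.2 kN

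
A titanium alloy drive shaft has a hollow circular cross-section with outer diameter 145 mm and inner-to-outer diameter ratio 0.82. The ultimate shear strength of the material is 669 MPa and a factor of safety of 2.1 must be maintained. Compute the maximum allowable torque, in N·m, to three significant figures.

T_allow = 1.04×10^5 N·m

τ_allow = 669/2.1 = 318.6 MPa.
For a hollow shaft T_allow = τ_allow·πd_o³(1−k⁴)/16 with 1−k⁴ = 0.5479, so πd_o³(1−k⁴)/16 = 328000 mm³.
T_allow = 318.6×328000 = 1.045×10^8 N·mm = 104500 N·m.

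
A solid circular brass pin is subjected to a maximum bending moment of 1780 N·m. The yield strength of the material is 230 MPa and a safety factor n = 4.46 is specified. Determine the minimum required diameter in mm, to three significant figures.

d = 70.6 mm

σ_allow = 230/4.46 = 51.57 MPa.
For a solid circular section σ = 32M/(πd³), so d³ = 32M/(π σ_allow) = 32×1780000/(π×51.57) = 351600 mm³.
d = 70.58 mm.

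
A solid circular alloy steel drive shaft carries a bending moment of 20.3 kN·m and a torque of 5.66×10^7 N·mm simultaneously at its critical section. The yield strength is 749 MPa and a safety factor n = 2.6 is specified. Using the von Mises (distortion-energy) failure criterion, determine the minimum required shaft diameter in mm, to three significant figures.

σ_allow = σ_y/n = 749/2.6 = 288.1 MPa.
For a solid shaft σ_b = 32M/(πd³) and τ = 16T/(πd³), so the von Mises stress is σ' = (16/πd³)·√(4M²+3T²).
√(4M²+3T²) = √(4×(2.030×10^7)² + 3×(5.660×10^7)²) = 1.061×10^8 N·mm.
d³ = 16×1.061×10^8/(π×288.1) = 1.876×10^6 mm³.
d = 123.3 mm.

d = 123 mm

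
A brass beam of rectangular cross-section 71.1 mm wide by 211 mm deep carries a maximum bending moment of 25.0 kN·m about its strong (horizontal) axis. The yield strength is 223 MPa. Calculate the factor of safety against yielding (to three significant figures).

Section modulus S = bh²/6 = 71.1×211²/6 = 527600 mm³.
σ = M/S = 2.5000×10^7/527600 = 47.39 MPa.
n = 223/47.39 = 4.706.

n = 4.71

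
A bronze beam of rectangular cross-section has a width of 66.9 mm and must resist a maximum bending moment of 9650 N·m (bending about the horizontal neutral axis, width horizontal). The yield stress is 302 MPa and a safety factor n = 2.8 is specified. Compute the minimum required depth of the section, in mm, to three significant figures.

h = 89.6 mm

σ_allow = 302/2.8 = 107.9 MPa.
For a rectangular section σ = 6M/(bh²), so h² = 6M/(b σ_allow) = 6×9650000/(66.9×107.9) = 8024 mm².
h = 89.58 mm.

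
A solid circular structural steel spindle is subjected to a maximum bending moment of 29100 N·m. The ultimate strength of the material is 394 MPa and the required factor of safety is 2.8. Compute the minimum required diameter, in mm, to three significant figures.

d = 128 mm

σ_allow = 394/2.8 = 140.7 MPa.
For a solid circular section σ = 32M/(πd³), so d³ = 32M/(π σ_allow) = 32×2.9100×10^7/(π×140.7) = 2.106×10^6 mm³.
d = 128.2 mm.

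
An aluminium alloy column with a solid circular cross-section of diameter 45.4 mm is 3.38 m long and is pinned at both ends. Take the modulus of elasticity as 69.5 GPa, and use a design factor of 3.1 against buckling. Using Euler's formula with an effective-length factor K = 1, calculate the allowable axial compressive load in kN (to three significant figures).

I = πd⁴/64 = π×45.4⁴/64 = 208500 mm⁴.
Effective length L_e = KL = 1×3.38 m = 3380 mm.
Euler critical load P_cr = π²EI/L_e² = π²×69500×208500/3380² = 12520 N.
P_allow = P_cr/n = 12520/3.1 = 4039 N.

P_allow = 4.04 kN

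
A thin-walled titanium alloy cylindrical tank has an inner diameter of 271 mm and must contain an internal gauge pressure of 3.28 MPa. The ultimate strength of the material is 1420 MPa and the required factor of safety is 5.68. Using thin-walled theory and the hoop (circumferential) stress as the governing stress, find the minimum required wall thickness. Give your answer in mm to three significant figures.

t = 1.78 mm

σ_allow = 1420/5.68 = 250.0 MPa.
Hoop stress σ_h = pD/(2t), so t = pD/(2σ_allow) = 3.28×271/(2×250.0) = 1.778 mm.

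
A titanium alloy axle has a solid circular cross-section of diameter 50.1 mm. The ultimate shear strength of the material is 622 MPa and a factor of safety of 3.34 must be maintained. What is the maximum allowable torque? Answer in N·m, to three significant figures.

τ_allow = 622/3.34 = 186.2 MPa.
For a solid shaft T_allow = τ_allow·πd³/16; πd³/16 = π×50.1³/16 = 24690 mm³.
T_allow = 186.2×24690 = 4.598×10^6 N·mm = 4598 N·m.

T_allow = 4600 N·m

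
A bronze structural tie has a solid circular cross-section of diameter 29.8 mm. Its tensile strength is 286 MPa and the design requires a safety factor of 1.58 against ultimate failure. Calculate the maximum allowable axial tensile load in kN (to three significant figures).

F_allow = 126 kN

σ_allow = 286/1.58 = 181.0 MPa.
A = πd²/4 = π×29.8²/4 = 697.5 mm².
F_allow = σ_allow × A = 181.0×697.5 = 126200 N.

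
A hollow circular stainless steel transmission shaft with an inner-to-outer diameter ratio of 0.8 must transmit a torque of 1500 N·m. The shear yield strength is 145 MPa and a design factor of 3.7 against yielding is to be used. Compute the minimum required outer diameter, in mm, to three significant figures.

d_o = 69.1 mm

τ_allow = 145/3.7 = 39.19 MPa.
For a hollow shaft τ = 16T/[πd_o³(1−k⁴)] with k = 0.8, so 1−k⁴ = 0.5904.
d_o³ = 16T/[π τ_allow (1−k⁴)] = 16×1500000/(π×39.19×0.5904) = 330200 mm³.
d_o = 69.12 mm.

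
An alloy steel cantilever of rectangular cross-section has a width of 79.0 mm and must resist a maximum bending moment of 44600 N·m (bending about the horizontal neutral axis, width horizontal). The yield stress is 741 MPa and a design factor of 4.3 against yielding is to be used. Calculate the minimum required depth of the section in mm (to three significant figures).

h = 140 mm

σ_allow = 741/4.3 = 172.3 MPa.
For a rectangular section σ = 6M/(bh²), so h² = 6M/(b σ_allow) = 6×4.4600×10^7/(79.0×172.3) = 19660 mm².
h = 140.2 mm.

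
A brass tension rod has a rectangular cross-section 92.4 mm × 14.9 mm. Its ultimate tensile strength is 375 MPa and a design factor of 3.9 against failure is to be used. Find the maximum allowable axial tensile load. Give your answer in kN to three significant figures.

F_allow = 132 kN

σ_allow = 375/3.9 = 96.15 MPa.
A = 92.4×14.9 = 1377 mm².
F_allow = σ_allow × A = 96.15×1377 = 132400 N.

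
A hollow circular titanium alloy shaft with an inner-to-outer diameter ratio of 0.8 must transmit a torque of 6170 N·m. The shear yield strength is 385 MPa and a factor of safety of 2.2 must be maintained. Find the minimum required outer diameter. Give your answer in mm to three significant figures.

τ_allow = 385/2.2 = 175.0 MPa.
For a hollow shaft τ = 16T/[πd_o³(1−k⁴)] with k = 0.8, so 1−k⁴ = 0.5904.
d_o³ = 16T/[π τ_allow (1−k⁴)] = 16×6170000/(π×175.0×0.5904) = 304100 mm³.
d_o = 67.25 mm.

d_o = 67.2 mm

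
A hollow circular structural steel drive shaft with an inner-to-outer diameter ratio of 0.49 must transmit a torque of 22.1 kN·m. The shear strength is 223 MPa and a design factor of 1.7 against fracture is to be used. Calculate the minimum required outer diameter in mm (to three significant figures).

d_o = 96.9 mm

τ_allow = 223/1.7 = 131.2 MPa.
For a hollow shaft τ = 16T/[πd_o³(1−k⁴)] with k = 0.49, so 1−k⁴ = 0.9424.
d_o³ = 16T/[π τ_allow (1−k⁴)] = 16×2.2100×10^7/(π×131.2×0.9424) = 910500 mm³.
d_o = 96.92 mm.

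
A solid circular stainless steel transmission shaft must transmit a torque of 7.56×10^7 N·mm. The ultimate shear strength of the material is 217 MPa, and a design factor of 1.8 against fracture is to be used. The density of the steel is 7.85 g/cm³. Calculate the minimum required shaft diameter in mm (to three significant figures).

d = 147 mm

Allowable shear stress τ_allow = 217/1.8 = 120.6 MPa.
For a solid shaft τ = 16T/(πd³), so d³ = 16T/(π τ_allow) = 16×7.5600×10^7/(π×120.6) = 3.194×10^6 mm³.
d = (3.194×10^6)^(1/3) = 147.3 mm.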